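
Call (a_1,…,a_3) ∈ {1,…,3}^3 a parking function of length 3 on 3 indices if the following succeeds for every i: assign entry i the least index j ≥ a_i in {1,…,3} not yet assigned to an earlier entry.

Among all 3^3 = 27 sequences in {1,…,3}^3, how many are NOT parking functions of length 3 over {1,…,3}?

11

|PF(3,3)| = (4−3)·4^(3−1) = 1×16 = 16 [KW]
Example (3,3,3) → sorted (3,3,3): b_1=3>1, not a PF.
So 27 − 16 = 11 fail.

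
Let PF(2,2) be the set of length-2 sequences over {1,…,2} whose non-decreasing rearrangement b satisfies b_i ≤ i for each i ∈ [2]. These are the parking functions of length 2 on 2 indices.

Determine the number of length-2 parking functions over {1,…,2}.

3

#PF = 1·3^1 = 1 · 3 = 3 (Pollak)
One tuple (2,1) → sorted (1,2): b_i ≤ i ∀i, a PF.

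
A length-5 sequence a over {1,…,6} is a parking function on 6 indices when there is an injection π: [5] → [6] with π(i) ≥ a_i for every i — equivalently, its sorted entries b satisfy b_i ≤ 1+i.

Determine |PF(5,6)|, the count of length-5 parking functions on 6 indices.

4802

|PF| = (7−5)·7^(5−1) = 2×2401 = 4802
One tuple (2,3,6,2,3) → sorted (2,2,3,3,6): b_i ≤ 1+i ∀i, a PF.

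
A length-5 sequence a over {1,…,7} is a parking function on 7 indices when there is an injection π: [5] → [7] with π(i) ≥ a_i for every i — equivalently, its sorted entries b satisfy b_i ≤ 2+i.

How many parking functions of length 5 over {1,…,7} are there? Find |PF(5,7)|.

12288

#PF = (7+1−5)·(7+1)^{5−1} = 3 · 4096 = 12288
One tuple (2,6,3,4,2) → sorted (2,2,3,4,6): b_i ≤ 2+i ∀i, a PF.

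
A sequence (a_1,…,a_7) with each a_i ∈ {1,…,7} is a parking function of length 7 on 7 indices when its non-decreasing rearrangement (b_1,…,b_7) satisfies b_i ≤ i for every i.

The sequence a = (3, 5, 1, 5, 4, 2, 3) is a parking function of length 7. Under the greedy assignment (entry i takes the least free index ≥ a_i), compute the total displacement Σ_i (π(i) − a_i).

5

Σπ = 7·8/2 = 28 (π permutes [7]); Σa = 3+5+1+5+4+2+3 = 23; disp = 28−23 = 5.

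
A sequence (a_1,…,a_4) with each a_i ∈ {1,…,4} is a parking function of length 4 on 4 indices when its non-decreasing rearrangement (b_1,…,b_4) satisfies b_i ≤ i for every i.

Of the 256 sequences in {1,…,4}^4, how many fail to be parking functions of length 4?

131

|PF(4,4)| = (4−4+1)·(4+1)^(4−1) = 1·125 = 125 [KW]
Check (4,3,2,3) → sorted (2,3,3,4): b_1=2>1, not a PF.
Total 256; non-PF = 256−125 = 131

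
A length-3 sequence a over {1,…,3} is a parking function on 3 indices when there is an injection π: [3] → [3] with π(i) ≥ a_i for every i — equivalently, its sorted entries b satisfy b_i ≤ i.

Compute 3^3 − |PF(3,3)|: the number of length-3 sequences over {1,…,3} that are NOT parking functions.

|PF(3,3)| = (4−3)·4^(3−1) = 1 · 16 = 16 (Konheim–Weiss)
Check (2,3,2) → sorted (2,2,3): b_1=2>1, not a PF.
So 27 − 16 = 11 fail.

11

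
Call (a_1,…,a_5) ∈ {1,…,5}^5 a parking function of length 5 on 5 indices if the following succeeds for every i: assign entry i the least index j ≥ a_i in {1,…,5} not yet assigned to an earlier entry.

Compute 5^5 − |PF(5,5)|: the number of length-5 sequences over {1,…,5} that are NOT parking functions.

1829

|PF| = (5−5+1)·(5+1)^(5−1) = 1 · 1296 = 1296 [KW]
E.g. (2,2,2,2,2) → sorted (2,2,2,2,2): b_1=2>1, not a PF.
Total 3125; non-PF = 3125−1296 = 1829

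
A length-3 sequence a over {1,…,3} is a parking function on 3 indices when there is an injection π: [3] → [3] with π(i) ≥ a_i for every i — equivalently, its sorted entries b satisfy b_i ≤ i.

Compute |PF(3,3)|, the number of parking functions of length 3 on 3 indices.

#PF = 1·4^2 = 1 · 16 = 16 (Pollak)
E.g. (2,1,3) → sorted (1,2,3): b_i ≤ i ∀i, a PF.

16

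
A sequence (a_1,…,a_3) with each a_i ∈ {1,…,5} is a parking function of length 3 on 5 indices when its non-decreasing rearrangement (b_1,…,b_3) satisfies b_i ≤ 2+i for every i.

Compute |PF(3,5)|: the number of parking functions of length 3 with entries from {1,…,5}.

|PF| = 3·6^2 = 3×36 = 108
Check (2,4,2) → sorted (2,2,4): b_i ≤ 2+i ∀i, a PF.

108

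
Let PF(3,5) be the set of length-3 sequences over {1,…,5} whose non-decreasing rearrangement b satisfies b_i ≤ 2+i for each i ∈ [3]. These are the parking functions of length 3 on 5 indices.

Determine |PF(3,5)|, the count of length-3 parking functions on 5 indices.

108

Count = 3·6^2 = 3×36 = 108 (Pollak)
E.g. (2,1,5) → sorted (1,2,5): b_i ≤ 2+i ∀i, a PF.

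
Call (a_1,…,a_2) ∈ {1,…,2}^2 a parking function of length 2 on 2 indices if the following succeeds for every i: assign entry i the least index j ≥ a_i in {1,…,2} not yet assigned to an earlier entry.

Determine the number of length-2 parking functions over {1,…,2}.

3

|PF(2,2)| = (3−2)·3^(2−1) = 1 · 3 = 3 (Pollak)
E.g. (1,2) → sorted (1,2): b_i ≤ i ∀i, a PF.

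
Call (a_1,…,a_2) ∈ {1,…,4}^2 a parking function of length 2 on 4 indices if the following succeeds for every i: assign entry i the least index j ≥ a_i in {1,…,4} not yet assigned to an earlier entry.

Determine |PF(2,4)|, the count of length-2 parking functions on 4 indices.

|PF(2,4)| = 3·5^1 = 3×5 = 15 [KW]
Check (1,2) → sorted (1,2): b_i ≤ 2+i ∀i, a PF.

15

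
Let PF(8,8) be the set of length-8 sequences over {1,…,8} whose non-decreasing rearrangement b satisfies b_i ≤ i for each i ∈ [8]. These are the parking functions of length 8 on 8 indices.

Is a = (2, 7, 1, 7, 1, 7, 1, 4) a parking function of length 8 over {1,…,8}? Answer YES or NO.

Order a: b = (1, 1, 1, 2, 4, 7, 7, 7).
  b_1=1 ≤ 1
  b_2=1 ≤ 2
  b_3=1 ≤ 3
  b_4=2 ≤ 4
  b_5=4 ≤ 5
  b_6=7 > 6
  fails at i=6 ⇒ NO

NO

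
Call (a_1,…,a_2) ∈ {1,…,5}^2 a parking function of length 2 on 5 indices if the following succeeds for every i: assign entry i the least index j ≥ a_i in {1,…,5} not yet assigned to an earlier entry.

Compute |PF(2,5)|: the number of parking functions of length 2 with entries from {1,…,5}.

24

#PF = 4·6^1 = 4·6 = 24
E.g. (3,3) → sorted (3,3): b_i ≤ 3+i ∀i, a PF.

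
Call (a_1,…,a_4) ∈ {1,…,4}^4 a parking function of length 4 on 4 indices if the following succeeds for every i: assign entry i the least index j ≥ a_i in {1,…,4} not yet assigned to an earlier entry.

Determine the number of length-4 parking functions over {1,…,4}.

|PF| = (5−4)·5^(4−1) = 1 · 125 = 125 (Pollak)
Example (1,2,4,3) → sorted (1,2,3,4): b_i ≤ i ∀i, a PF.

125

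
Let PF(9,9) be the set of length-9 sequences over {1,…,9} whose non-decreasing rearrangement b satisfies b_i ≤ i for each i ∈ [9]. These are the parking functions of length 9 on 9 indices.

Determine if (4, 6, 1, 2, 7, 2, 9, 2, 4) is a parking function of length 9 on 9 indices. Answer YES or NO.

Sorted: b = (1, 2, 2, 2, 4, 4, 6, 7, 9).
  b_1=1 ≤ 1
  b_2=2 ≤ 2
  b_3=2 ≤ 3
  b_4=2 ≤ 4
  b_5=4 ≤ 5
  b_6=4 ≤ 6
  b_7=6 ≤ 7
  b_8=7 ≤ 8
  b_9=9 ≤ 9
All bounds hold ⇒ YES

YES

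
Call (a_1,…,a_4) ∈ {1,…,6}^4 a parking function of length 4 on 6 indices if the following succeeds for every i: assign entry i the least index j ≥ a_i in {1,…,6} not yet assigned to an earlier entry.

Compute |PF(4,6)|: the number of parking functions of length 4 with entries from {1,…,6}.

1029

#PF = (6+1−4)·(6+1)^{4−1} = 3·343 = 1029
One tuple (5,6,1,2) → sorted (1,2,5,6): b_i ≤ 2+i ∀i, a PF.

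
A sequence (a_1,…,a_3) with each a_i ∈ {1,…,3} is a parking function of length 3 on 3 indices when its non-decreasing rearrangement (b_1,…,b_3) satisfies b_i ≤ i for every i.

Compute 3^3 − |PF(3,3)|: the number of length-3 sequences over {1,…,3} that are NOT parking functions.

|PF| = (3−3+1)·(3+1)^(3−1) = 1·16 = 16 [KW]
Check (2,3,2) → sorted (2,2,3): b_1=2>1, not a PF.
So 27 − 16 = 11 fail.

11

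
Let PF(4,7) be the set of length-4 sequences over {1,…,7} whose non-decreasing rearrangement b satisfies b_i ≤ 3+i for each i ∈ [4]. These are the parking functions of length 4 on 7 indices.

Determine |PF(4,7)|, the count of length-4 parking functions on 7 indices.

2048

Count = (8−4)·8^(4−1) = 4×512 = 2048 (Konheim–Weiss)
Example (1,1,5,5) → sorted (1,1,5,5): b_i ≤ 3+i ∀i, a PF.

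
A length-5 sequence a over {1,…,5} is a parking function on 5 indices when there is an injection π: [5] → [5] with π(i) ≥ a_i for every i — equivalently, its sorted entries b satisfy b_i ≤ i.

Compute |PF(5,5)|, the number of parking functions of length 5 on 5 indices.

#PF = (5−5+1)·(5+1)^(5−1) = 1·1296 = 1296 [KW]
E.g. (1,3,3,1,2) → sorted (1,1,2,3,3): b_i ≤ i ∀i, a PF.

1296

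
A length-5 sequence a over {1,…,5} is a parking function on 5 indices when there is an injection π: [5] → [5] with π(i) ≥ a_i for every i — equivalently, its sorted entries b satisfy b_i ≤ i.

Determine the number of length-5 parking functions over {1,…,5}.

|PF(5,5)| = (5+1−5)·(5+1)^{5−1} = 1·1296 = 1296 [KW]
E.g. (2,3,2,1,5) → sorted (1,2,2,3,5): b_i ≤ i ∀i, a PF.

1296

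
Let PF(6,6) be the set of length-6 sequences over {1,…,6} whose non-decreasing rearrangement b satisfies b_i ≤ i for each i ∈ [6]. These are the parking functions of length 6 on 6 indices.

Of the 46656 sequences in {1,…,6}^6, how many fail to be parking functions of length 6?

Count = (6−6+1)·(6+1)^(6−1) = 1 · 16807 = 16807 (Pollak)
E.g. (2,6,5,5,5,6) → sorted (2,5,5,5,6,6): b_1=2>1, not a PF.
6^6 − 16807 = 46656 − 16807 = 29849

29849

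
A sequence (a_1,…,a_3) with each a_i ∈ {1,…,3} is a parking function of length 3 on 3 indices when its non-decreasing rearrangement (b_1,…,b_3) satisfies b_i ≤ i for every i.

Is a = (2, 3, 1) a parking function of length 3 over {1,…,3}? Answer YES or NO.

Order a: b = (1, 2, 3).
  b_1=1 ≤ 1
  b_2=2 ≤ 2
  b_3=3 ≤ 3
All bounds hold ⇒ YES

YES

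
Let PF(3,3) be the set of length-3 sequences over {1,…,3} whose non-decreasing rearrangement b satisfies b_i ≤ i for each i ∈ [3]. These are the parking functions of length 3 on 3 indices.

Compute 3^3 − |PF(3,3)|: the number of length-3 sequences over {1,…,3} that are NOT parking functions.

11

Count = (3+1−3)·(3+1)^{3−1} = 1·16 = 16 (Konheim–Weiss)
Check (3,2,2) → sorted (2,2,3): b_1=2>1, not a PF.
3^3 − 16 = 27 − 16 = 11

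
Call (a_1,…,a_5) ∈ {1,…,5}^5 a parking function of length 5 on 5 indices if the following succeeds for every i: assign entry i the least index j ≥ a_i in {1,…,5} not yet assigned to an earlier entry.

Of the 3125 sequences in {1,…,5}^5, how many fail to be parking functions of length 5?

|PF| = (5−5+1)·(5+1)^(5−1) = 1·1296 = 1296 (Pollak)
Example (1,5,5,5,5) → sorted (1,5,5,5,5): b_2=5>2, not a PF.
Total 3125; non-PF = 3125−1296 = 1829

1829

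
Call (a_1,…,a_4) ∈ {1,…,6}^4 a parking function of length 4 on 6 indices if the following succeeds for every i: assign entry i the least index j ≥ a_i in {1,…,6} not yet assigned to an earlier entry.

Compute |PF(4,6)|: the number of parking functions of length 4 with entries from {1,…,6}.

1029

Count = (7−4)·7^(4−1) = 3×343 = 1029
Example (6,3,1,2) → sorted (1,2,3,6): b_i ≤ 2+i ∀i, a PF.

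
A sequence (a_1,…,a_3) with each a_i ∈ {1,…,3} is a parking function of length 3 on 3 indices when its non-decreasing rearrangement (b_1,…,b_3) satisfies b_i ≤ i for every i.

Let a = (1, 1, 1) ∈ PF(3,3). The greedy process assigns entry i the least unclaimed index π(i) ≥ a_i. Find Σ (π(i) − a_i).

Σπ(i) = 1+…+3 = 6; Σa = 1+1+1 = 3; disp = 6−3 = 3.

3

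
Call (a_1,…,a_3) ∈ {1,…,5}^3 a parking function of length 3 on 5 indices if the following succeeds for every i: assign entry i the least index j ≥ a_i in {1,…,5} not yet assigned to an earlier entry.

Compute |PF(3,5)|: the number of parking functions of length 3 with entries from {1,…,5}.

|PF| = (5+1−3)·(5+1)^{3−1} = 3×36 = 108 (Pollak)
Example (4,3,3) → sorted (3,3,4): b_i ≤ 2+i ∀i, a PF.

108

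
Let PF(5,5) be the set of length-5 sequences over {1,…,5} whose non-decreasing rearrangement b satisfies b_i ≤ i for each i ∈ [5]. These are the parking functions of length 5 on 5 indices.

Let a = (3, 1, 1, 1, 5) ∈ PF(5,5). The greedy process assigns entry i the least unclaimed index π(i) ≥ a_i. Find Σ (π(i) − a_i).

4

Σπ = 15 ({1..5} each once); Σa = 3+1+1+1+5 = 11; disp = 15−11 = 4.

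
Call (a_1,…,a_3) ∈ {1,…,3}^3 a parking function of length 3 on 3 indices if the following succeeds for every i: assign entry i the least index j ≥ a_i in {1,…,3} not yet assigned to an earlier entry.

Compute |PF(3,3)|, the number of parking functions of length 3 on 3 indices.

Count = (3−3+1)·(3+1)^(3−1) = 1×16 = 16 (Pollak)
E.g. (1,3,1) → sorted (1,1,3): b_i ≤ i ∀i, a PF.

16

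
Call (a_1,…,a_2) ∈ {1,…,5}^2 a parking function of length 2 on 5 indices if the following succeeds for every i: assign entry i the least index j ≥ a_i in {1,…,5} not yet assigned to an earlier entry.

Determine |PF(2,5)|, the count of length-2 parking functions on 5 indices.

24

#PF = (6−2)·6^(2−1) = 4·6 = 24 (Konheim–Weiss)
Check (4,1) → sorted (1,4): b_i ≤ 3+i ∀i, a PF.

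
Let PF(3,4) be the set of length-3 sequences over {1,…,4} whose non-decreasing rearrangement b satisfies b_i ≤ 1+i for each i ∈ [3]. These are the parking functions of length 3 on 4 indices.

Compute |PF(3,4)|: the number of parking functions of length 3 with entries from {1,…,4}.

50

|PF(3,4)| = (4−3+1)·(4+1)^(3−1) = 2·25 = 50 (Pollak)
One tuple (3,2,4) → sorted (2,3,4): b_i ≤ 1+i ∀i, a PF.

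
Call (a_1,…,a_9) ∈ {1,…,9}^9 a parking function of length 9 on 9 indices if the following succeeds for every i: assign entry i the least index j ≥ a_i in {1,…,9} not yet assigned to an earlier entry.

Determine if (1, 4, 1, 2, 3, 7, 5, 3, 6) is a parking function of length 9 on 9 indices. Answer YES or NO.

YES

Sorted: b = (1, 1, 2, 3, 3, 4, 5, 6, 7).
  b_1=1 ≤ 1
  b_2=1 ≤ 2
  b_3=2 ≤ 3
  b_4=3 ≤ 4
  b_5=3 ≤ 5
  b_6=4 ≤ 6
  b_7=5 ≤ 7
  b_8=6 ≤ 8
  b_9=7 ≤ 9
All bounds hold ⇒ YES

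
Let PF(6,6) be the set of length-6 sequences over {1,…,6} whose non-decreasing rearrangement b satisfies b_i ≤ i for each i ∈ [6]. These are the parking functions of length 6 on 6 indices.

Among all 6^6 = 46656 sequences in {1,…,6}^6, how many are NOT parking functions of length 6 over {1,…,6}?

Count = (6−6+1)·(6+1)^(6−1) = 1×16807 = 16807 (Pollak)
Check (4,6,3,6,5,6) → sorted (3,4,5,6,6,6): b_1=3>1, not a PF.
6^6 − 16807 = 46656 − 16807 = 29849

29849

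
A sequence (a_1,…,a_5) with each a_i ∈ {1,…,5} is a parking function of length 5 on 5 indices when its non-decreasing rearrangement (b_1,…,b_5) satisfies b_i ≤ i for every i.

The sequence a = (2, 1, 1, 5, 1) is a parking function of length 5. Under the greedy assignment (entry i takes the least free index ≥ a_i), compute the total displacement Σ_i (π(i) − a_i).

5

Σπ(i) = 1+…+5 = 15; Σa = 2+1+1+5+1 = 10; disp = 15−10 = 5.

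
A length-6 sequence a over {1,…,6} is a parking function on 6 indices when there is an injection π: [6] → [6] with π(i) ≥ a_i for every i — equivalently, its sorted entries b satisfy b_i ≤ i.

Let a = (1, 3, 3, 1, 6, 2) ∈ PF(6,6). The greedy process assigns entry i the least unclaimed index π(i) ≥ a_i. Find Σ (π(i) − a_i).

5

Σπ = 21 ({1..6} each once); Σa = 1+3+3+1+6+2 = 16; disp = 21−16 = 5.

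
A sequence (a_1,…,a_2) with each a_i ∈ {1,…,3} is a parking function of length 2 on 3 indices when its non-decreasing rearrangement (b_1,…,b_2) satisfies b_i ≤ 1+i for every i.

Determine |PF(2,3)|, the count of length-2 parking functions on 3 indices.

8

#PF = (3−2+1)·(3+1)^(2−1) = 2·4 = 8 [KW]
Example (2,2) → sorted (2,2): b_i ≤ 1+i ∀i, a PF.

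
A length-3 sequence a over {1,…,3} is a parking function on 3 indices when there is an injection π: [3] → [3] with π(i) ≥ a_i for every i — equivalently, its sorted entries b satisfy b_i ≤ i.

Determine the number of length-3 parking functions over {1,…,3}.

|PF(3,3)| = 1·4^2 = 1×16 = 16 (Pollak)
Example (1,2,3) → sorted (1,2,3): b_i ≤ i ∀i, a PF.

16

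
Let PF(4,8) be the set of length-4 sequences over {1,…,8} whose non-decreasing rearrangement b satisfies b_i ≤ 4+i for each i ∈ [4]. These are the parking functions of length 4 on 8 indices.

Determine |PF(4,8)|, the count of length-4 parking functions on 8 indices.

#PF = (9−4)·9^(4−1) = 5 · 729 = 3645 (Pollak)
Example (5,5,4,4) → sorted (4,4,5,5): b_i ≤ 4+i ∀i, a PF.

3645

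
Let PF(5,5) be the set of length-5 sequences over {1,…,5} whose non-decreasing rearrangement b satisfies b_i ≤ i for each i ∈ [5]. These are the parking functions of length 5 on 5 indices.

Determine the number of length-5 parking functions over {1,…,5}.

1296

#PF = 1·6^4 = 1 · 1296 = 1296
Check (2,3,1,5,3) → sorted (1,2,3,3,5): b_i ≤ i ∀i, a PF.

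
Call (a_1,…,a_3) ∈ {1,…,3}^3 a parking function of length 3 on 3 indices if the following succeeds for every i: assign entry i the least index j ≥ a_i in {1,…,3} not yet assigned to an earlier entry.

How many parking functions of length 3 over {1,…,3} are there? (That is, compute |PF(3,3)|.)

16

#PF = (3+1−3)·(3+1)^{3−1} = 1·16 = 16
Example (1,2,3) → sorted (1,2,3): b_i ≤ i ∀i, a PF.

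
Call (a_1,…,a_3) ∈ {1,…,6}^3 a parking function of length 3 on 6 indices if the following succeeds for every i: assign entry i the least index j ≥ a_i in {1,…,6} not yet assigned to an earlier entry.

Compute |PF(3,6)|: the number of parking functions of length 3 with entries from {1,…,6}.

196

#PF = (7−3)·7^(3−1) = 4·49 = 196 (Pollak)
One tuple (1,6,2) → sorted (1,2,6): b_i ≤ 3+i ∀i, a PF.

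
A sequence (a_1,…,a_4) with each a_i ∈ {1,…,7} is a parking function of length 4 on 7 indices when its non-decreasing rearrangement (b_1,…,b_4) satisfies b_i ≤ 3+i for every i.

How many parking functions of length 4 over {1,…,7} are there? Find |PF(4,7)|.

#PF = 4·8^3 = 4·512 = 2048 (Konheim–Weiss)
One tuple (6,1,4,1) → sorted (1,1,4,6): b_i ≤ 3+i ∀i, a PF.

2048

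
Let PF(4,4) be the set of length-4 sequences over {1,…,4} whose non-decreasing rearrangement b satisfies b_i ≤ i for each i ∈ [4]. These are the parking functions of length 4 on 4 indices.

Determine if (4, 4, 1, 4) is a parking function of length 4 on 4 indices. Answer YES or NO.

NO

Sorted: b = (1, 4, 4, 4).
  b_1=1 ≤ 1
  b_2=4 > 2
  fails at i=2 ⇒ NO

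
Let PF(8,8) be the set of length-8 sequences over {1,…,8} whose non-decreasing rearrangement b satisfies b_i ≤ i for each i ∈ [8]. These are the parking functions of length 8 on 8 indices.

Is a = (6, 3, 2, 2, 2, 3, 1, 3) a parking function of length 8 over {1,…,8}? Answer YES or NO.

Sorted: b = (1, 2, 2, 2, 3, 3, 3, 6).
  b_1=1 ≤ 1
  b_2=2 ≤ 2
  b_3=2 ≤ 3
  b_4=2 ≤ 4
  b_5=3 ≤ 5
  b_6=3 ≤ 6
  b_7=3 ≤ 7
  b_8=6 ≤ 8
All bounds hold ⇒ YES

YES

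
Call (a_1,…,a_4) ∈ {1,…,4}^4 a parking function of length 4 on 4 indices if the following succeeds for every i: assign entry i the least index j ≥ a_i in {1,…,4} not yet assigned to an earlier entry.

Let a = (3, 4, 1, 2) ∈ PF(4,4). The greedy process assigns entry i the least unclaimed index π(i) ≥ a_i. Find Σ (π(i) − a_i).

0

Σπ = 4·5/2 = 10 (π permutes [4]); Σa = 3+4+1+2 = 10; disp = 10−10 = 0.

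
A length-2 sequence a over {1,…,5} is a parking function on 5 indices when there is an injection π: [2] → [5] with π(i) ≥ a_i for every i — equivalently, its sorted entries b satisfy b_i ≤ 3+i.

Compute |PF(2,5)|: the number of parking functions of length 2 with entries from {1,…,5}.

|PF| = 4·6^1 = 4·6 = 24 [KW]
Check (5,1) → sorted (1,5): b_i ≤ 3+i ∀i, a PF.

24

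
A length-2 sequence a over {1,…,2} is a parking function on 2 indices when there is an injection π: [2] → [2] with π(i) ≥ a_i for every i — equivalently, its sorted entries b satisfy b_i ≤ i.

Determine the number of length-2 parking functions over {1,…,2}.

3

|PF(2,2)| = (3−2)·3^(2−1) = 1·3 = 3
E.g. (1,1) → sorted (1,1): b_i ≤ i ∀i, a PF.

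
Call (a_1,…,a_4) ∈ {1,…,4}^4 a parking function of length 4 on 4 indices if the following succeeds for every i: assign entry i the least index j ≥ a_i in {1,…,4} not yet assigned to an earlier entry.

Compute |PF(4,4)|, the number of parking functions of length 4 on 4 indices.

125

|PF| = (4+1−4)·(4+1)^{4−1} = 1×125 = 125 (Konheim–Weiss)
Example (1,1,2,1) → sorted (1,1,1,2): b_i ≤ i ∀i, a PF.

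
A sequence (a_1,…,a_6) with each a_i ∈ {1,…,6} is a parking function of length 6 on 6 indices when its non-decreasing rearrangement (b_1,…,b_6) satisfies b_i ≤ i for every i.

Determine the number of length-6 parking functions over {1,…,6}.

Count = (7−6)·7^(6−1) = 1×16807 = 16807 [KW]
One tuple (1,3,1,6,3,5) → sorted (1,1,3,3,5,6): b_i ≤ i ∀i, a PF.

16807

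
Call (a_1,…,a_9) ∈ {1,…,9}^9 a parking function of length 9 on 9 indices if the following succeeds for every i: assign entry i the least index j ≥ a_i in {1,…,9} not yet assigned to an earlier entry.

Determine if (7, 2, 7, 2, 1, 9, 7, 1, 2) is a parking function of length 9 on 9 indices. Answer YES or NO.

NO

Order a: b = (1, 1, 2, 2, 2, 7, 7, 7, 9).
  b_1=1 ≤ 1
  b_2=1 ≤ 2
  b_3=2 ≤ 3
  b_4=2 ≤ 4
  b_5=2 ≤ 5
  b_6=7 > 6
  fails at i=6 ⇒ NO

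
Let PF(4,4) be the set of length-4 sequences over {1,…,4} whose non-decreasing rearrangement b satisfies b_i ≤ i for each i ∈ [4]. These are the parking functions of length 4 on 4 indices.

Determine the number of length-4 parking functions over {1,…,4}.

125

Count = (5−4)·5^(4−1) = 1×125 = 125 (Pollak)
E.g. (4,1,1,1) → sorted (1,1,1,4): b_i ≤ i ∀i, a PF.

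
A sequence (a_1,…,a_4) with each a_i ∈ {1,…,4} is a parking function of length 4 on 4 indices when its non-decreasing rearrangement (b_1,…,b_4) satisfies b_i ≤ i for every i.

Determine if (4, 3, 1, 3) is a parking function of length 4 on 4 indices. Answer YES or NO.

Order a: b = (1, 3, 3, 4).
  b_1=1 ≤ 1
  b_2=3 > 2
  fails at i=2 ⇒ NO

NO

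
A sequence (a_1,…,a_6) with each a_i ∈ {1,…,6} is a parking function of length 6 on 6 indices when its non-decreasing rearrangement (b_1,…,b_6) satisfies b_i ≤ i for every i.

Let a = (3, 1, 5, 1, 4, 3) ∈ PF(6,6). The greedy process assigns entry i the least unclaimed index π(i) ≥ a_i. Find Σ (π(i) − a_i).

4

Σπ = 21 ({1..6} each once); Σa = 3+1+5+1+4+3 = 17; disp = 21−17 = 4.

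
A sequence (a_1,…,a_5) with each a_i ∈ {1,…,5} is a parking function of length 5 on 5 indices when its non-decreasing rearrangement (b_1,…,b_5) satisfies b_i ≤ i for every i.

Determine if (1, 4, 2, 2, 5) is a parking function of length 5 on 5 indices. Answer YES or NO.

YES

Rearranged: b = (1, 2, 2, 4, 5).
  b_1=1 ≤ 1
  b_2=2 ≤ 2
  b_3=2 ≤ 3
  b_4=4 ≤ 4
  b_5=5 ≤ 5
All bounds hold ⇒ YES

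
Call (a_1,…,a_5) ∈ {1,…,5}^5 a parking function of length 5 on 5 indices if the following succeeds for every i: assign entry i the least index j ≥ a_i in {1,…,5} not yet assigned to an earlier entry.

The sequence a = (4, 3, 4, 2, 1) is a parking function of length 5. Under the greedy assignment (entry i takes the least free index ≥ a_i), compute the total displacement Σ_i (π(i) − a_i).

Σπ = 5·6/2 = 15 (π permutes [5]); Σa = 4+3+4+2+1 = 14; disp = 15−14 = 1.

1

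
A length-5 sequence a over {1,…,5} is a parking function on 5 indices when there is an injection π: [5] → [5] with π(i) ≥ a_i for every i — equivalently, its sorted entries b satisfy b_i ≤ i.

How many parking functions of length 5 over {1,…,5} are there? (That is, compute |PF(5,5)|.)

#PF = (5−5+1)·(5+1)^(5−1) = 1 · 1296 = 1296
E.g. (3,1,4,1,5) → sorted (1,1,3,4,5): b_i ≤ i ∀i, a PF.

1296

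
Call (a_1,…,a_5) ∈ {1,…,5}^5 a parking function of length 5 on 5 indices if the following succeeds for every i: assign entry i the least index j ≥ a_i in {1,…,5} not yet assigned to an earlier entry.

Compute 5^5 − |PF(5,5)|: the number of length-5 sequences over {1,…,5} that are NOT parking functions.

|PF(5,5)| = (5+1−5)·(5+1)^{5−1} = 1×1296 = 1296 (Konheim–Weiss)
Check (5,4,4,3,5) → sorted (3,4,4,5,5): b_1=3>1, not a PF.
5^5 − 1296 = 3125 − 1296 = 1829

1829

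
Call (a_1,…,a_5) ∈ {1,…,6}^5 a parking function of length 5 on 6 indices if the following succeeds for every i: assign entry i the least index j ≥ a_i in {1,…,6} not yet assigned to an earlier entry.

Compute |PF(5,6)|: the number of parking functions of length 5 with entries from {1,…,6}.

|PF| = 2·7^4 = 2 · 2401 = 4802
One tuple (2,4,6,2,5) → sorted (2,2,4,5,6): b_i ≤ 1+i ∀i, a PF.

4802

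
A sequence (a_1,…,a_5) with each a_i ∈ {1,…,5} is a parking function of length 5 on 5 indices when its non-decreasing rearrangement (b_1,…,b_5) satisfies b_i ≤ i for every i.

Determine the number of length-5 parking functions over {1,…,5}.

#PF = 1·6^4 = 1 · 1296 = 1296 (Pollak)
Example (1,3,3,5,2) → sorted (1,2,3,3,5): b_i ≤ i ∀i, a PF.

1296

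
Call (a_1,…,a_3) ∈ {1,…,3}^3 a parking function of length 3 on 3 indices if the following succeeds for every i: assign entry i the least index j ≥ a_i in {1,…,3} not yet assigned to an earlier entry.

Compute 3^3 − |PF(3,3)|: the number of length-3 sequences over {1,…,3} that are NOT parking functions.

#PF = (3+1−3)·(3+1)^{3−1} = 1×16 = 16
One tuple (2,2,2) → sorted (2,2,2): b_1=2>1, not a PF.
So 27 − 16 = 11 fail.

11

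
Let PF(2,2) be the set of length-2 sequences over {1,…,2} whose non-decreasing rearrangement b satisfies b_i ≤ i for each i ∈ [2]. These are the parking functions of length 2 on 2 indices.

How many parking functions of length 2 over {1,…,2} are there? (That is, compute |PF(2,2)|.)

|PF| = 1·3^1 = 1·3 = 3
One tuple (1,1) → sorted (1,1): b_i ≤ i ∀i, a PF.

3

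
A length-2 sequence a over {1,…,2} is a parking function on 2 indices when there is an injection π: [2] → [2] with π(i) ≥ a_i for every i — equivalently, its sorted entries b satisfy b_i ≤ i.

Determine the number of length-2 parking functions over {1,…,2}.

3

Count = (2+1−2)·(2+1)^{2−1} = 1×3 = 3 (Pollak)
Example (1,2) → sorted (1,2): b_i ≤ i ∀i, a PF.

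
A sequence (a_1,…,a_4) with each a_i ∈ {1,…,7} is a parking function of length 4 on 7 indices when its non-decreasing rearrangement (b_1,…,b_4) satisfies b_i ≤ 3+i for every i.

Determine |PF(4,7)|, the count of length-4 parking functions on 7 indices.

|PF| = (7+1−4)·(7+1)^{4−1} = 4·512 = 2048 (Konheim–Weiss)
Check (7,2,4,1) → sorted (1,2,4,7): b_i ≤ 3+i ∀i, a PF.

2048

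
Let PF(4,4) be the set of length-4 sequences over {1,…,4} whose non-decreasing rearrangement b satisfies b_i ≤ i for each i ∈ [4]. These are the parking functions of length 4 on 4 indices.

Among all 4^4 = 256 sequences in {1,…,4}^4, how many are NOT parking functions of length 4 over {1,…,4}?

|PF(4,4)| = (4−4+1)·(4+1)^(4−1) = 1×125 = 125 (Pollak)
E.g. (2,3,4,2) → sorted (2,2,3,4): b_1=2>1, not a PF.
So 256 − 125 = 131 fail.

131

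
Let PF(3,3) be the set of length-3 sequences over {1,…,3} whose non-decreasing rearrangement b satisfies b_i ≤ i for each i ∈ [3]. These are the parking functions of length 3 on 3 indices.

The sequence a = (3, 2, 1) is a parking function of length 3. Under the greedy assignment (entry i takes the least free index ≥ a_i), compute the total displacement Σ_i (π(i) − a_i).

0

Σπ = 6 ({1..3} each once); Σa = 3+2+1 = 6; disp = 6−6 = 0.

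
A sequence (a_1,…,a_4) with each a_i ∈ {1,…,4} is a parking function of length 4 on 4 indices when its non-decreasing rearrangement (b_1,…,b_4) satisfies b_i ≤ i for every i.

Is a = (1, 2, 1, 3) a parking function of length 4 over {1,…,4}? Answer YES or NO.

Sorted: b = (1, 1, 2, 3).
  b_1=1 ≤ 1
  b_2=1 ≤ 2
  b_3=2 ≤ 3
  b_4=3 ≤ 4
All bounds hold ⇒ YES

YES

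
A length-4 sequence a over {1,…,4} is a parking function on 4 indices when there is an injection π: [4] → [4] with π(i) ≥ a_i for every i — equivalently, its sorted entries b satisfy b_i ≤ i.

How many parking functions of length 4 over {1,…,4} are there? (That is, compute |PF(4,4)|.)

125

|PF(4,4)| = 1·5^3 = 1·125 = 125
E.g. (2,1,2,1) → sorted (1,1,2,2): b_i ≤ i ∀i, a PF.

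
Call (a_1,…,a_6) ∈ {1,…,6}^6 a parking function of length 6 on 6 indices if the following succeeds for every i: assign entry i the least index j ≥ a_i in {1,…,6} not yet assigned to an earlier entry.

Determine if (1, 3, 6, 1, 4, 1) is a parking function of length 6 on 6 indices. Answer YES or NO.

Order a: b = (1, 1, 1, 3, 4, 6).
  b_1=1 ≤ 1
  b_2=1 ≤ 2
  b_3=1 ≤ 3
  b_4=3 ≤ 4
  b_5=4 ≤ 5
  b_6=6 ≤ 6
All bounds hold ⇒ YES

YES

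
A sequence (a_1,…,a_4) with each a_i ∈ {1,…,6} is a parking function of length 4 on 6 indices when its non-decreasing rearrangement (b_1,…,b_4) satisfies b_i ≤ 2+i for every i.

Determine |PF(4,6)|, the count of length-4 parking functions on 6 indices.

|PF| = (7−4)·7^(4−1) = 3 · 343 = 1029 [KW]
Check (1,1,2,5) → sorted (1,1,2,5): b_i ≤ 2+i ∀i, a PF.

1029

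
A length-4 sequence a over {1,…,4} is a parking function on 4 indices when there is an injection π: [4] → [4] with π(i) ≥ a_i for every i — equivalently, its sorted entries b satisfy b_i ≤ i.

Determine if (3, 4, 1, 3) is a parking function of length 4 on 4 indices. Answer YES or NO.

NO

Order a: b = (1, 3, 3, 4).
  b_1=1 ≤ 1
  b_2=3 > 2
  fails at i=2 ⇒ NO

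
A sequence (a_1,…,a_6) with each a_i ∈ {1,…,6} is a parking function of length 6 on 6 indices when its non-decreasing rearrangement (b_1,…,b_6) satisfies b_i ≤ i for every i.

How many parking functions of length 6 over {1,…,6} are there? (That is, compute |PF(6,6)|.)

16807

|PF(6,6)| = (6−6+1)·(6+1)^(6−1) = 1·16807 = 16807 (Konheim–Weiss)
Example (1,4,3,3,1,6) → sorted (1,1,3,3,4,6): b_i ≤ i ∀i, a PF.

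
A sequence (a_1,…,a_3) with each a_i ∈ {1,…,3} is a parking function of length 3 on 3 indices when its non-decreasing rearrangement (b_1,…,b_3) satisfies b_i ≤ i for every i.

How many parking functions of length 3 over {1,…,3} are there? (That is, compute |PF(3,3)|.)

Count = (3−3+1)·(3+1)^(3−1) = 1×16 = 16 (Pollak)
E.g. (2,2,1) → sorted (1,2,2): b_i ≤ i ∀i, a PF.

16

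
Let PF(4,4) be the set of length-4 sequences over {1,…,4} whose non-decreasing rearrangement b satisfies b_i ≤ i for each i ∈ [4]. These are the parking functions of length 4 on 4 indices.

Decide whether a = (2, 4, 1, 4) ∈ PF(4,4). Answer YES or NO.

Rearranged: b = (1, 2, 4, 4).
  b_1=1 ≤ 1
  b_2=2 ≤ 2
  b_3=4 > 3
  fails at i=3 ⇒ NO

NO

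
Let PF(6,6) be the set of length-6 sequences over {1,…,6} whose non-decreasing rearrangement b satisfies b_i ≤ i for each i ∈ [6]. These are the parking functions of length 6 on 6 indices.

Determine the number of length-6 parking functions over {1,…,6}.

16807

|PF| = 1·7^5 = 1×16807 = 16807 (Konheim–Weiss)
Check (2,4,6,2,4,1) → sorted (1,2,2,4,4,6): b_i ≤ i ∀i, a PF.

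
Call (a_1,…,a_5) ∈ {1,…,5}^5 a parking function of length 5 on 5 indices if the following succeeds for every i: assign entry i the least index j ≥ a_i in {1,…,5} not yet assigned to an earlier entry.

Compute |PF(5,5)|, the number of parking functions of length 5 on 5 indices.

1296

#PF = 1·6^4 = 1×1296 = 1296 [KW]
Example (2,2,4,2,1) → sorted (1,2,2,2,4): b_i ≤ i ∀i, a PF.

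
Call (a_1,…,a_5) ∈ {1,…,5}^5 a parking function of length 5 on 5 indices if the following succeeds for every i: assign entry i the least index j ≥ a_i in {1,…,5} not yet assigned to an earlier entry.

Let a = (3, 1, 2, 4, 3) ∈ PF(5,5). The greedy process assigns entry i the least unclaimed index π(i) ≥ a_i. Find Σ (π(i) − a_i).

Σπ = 5·6/2 = 15 (π permutes [5]); Σa = 3+1+2+4+3 = 13; disp = 15−13 = 2.

2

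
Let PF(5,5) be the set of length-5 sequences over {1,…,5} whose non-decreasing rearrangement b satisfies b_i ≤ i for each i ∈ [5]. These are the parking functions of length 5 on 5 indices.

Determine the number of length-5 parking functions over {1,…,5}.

1296

|PF| = (5−5+1)·(5+1)^(5−1) = 1×1296 = 1296
Example (3,1,1,3,4) → sorted (1,1,3,3,4): b_i ≤ i ∀i, a PF.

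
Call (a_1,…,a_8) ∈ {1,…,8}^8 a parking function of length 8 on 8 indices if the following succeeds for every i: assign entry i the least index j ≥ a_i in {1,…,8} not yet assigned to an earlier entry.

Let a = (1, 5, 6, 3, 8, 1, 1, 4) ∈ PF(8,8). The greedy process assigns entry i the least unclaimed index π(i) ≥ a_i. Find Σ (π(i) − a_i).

7

Σπ(i) = 1+…+8 = 36; Σa = 1+5+6+3+8+1+1+4 = 29; disp = 36−29 = 7.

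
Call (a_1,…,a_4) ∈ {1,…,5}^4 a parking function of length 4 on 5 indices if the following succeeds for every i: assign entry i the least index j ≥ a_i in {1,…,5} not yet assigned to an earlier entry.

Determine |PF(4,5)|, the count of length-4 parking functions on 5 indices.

432

Count = (5−4+1)·(5+1)^(4−1) = 2 · 216 = 432 (Konheim–Weiss)
Example (3,2,5,2) → sorted (2,2,3,5): b_i ≤ 1+i ∀i, a PF.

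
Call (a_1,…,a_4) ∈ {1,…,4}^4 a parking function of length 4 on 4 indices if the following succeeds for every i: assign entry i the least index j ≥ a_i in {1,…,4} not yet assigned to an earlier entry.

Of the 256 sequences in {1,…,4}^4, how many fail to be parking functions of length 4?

131

|PF(4,4)| = 1·5^3 = 1×125 = 125 (Konheim–Weiss)
Example (4,4,3,3) → sorted (3,3,4,4): b_1=3>1, not a PF.
Total 256; non-PF = 256−125 = 131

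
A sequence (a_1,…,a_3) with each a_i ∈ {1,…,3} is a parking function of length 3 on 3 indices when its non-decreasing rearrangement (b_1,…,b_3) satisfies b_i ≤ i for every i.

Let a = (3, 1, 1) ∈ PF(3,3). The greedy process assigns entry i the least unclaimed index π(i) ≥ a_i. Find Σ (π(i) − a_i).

1

Σπ(i) = 1+…+3 = 6; Σa = 3+1+1 = 5; disp = 6−5 = 1.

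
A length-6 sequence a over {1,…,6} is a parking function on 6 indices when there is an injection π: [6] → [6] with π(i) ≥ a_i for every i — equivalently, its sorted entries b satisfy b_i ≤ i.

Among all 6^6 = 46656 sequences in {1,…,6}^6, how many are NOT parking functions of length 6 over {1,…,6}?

#PF = (7−6)·7^(6−1) = 1×16807 = 16807
Check (5,4,5,5,4,2) → sorted (2,4,4,5,5,5): b_1=2>1, not a PF.
So 46656 − 16807 = 29849 fail.

29849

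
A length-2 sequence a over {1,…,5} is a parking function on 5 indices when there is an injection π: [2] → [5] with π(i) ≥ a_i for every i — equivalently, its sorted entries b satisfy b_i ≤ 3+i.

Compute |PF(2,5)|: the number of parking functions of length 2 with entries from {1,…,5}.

24

Count = (6−2)·6^(2−1) = 4×6 = 24 (Konheim–Weiss)
One tuple (1,4) → sorted (1,4): b_i ≤ 3+i ∀i, a PF.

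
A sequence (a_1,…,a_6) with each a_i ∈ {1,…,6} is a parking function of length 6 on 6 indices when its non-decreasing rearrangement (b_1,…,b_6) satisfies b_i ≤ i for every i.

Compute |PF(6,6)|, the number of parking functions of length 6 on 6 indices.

16807

|PF| = 1·7^5 = 1 · 16807 = 16807 (Konheim–Weiss)
Example (1,1,3,5,5,1) → sorted (1,1,1,3,5,5): b_i ≤ i ∀i, a PF.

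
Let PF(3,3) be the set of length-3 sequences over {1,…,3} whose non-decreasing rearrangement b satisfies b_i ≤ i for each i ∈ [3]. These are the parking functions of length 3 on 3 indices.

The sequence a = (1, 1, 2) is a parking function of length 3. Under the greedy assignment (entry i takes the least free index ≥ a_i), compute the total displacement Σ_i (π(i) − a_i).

2

Σπ = 3·4/2 = 6 (π permutes [3]); Σa = 1+1+2 = 4; disp = 6−4 = 2.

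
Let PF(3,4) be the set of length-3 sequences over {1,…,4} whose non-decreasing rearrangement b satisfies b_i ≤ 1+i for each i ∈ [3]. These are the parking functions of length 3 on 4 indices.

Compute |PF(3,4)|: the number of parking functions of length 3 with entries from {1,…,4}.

50

|PF(3,4)| = (5−3)·5^(3−1) = 2·25 = 50
Check (1,1,3) → sorted (1,1,3): b_i ≤ 1+i ∀i, a PF.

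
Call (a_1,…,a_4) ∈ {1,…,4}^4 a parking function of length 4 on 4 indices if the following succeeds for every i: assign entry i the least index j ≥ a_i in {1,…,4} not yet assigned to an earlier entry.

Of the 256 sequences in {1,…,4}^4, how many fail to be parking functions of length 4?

|PF(4,4)| = 1·5^3 = 1·125 = 125 [KW]
Example (4,4,4,3) → sorted (3,4,4,4): b_1=3>1, not a PF.
Total 256; non-PF = 256−125 = 131

131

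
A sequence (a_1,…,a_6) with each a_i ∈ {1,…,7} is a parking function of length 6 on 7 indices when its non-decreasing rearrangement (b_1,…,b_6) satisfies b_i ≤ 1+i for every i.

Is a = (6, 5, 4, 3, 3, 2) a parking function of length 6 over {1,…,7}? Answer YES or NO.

Sorted: b = (2, 3, 3, 4, 5, 6).
  b_1=2 ≤ 2
  b_2=3 ≤ 3
  b_3=3 ≤ 4
  b_4=4 ≤ 5
  b_5=5 ≤ 6
  b_6=6 ≤ 7
All bounds hold ⇒ YES

YES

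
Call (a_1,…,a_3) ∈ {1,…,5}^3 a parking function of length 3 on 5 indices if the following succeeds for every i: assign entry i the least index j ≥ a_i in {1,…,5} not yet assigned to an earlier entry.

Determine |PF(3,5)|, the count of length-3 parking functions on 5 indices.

108

|PF(3,5)| = (6−3)·6^(3−1) = 3·36 = 108 [KW]
One tuple (1,2,4) → sorted (1,2,4): b_i ≤ 2+i ∀i, a PF.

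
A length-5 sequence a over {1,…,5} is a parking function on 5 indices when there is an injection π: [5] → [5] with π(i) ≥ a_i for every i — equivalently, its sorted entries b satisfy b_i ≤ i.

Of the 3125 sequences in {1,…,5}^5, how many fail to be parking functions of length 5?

1829

|PF| = (6−5)·6^(5−1) = 1×1296 = 1296 (Pollak)
E.g. (1,2,5,5,2) → sorted (1,2,2,5,5): b_4=5>4, not a PF.
5^5 − 1296 = 3125 − 1296 = 1829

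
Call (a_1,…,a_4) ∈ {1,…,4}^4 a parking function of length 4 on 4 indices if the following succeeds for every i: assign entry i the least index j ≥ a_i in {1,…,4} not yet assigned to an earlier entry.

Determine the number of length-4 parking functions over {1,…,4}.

#PF = (4+1−4)·(4+1)^{4−1} = 1×125 = 125 [KW]
E.g. (2,1,2,4) → sorted (1,2,2,4): b_i ≤ i ∀i, a PF.

125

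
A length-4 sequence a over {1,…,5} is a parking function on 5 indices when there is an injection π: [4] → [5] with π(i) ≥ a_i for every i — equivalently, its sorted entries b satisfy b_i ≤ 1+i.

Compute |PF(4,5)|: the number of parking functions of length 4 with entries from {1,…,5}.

432

|PF(4,5)| = (5+1−4)·(5+1)^{4−1} = 2 · 216 = 432 (Konheim–Weiss)
One tuple (3,4,2,1) → sorted (1,2,3,4): b_i ≤ 1+i ∀i, a PF.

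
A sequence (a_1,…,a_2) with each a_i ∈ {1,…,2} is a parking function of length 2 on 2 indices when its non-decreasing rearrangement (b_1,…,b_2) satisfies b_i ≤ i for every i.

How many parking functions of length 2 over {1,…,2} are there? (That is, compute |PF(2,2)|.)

|PF| = (3−2)·3^(2−1) = 1 · 3 = 3 [KW]
E.g. (2,1) → sorted (1,2): b_i ≤ i ∀i, a PF.

3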